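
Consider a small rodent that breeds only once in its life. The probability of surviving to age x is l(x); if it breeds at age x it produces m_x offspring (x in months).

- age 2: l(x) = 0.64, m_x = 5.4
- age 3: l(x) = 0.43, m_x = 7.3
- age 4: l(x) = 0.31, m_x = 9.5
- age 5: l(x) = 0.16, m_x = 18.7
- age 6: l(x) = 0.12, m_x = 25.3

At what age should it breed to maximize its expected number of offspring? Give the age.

2

Expected offspring if breeding at age x = l(x) × m_x:
  age 2: 0.64 × 5.4 = 3.456
  age 3: 0.43 × 7.3 = 3.139
  age 4: 0.31 × 9.5 = 2.945
  age 5: 0.16 × 18.7 = 2.992
  age 6: 0.12 × 25.3 = 3.036
Maximum at age 2 (3.456).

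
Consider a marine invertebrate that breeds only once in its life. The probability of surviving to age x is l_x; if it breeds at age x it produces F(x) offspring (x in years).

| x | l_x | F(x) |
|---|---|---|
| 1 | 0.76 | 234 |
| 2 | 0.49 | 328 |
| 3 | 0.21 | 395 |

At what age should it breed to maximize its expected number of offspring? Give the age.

Expected offspring if breeding at age x = l_x × F(x):
  age 1: 0.76 × 234 = 177.840
  age 2: 0.49 × 328 = 160.720
  age 3: 0.21 × 395 = 82.950
Maximum at age 1 (177.840).

1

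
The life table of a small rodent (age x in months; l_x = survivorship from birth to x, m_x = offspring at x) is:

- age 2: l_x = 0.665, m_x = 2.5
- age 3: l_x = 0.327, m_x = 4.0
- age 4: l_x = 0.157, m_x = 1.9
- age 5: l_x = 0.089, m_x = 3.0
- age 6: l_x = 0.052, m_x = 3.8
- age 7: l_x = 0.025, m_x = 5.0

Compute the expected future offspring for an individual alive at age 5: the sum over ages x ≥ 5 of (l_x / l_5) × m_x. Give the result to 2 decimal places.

l_5 = 0.089. Conditional survival from age 5 to x is l_x / l_5.
  x=5: (0.089/0.089) × 3.0 = 3.0000
  x=6: (0.052/0.089) × 3.8 = 2.2202
  x=7: (0.025/0.089) × 5.0 = 1.4045
Sum = 3.0000 + 2.2202 + 1.4045 = 6.6247

6.62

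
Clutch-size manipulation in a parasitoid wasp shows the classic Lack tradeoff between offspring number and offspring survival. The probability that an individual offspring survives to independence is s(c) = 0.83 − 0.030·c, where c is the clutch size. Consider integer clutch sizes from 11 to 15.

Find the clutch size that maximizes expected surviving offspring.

14

Expected surviving offspring = c × s(c):
  c=11: 11 × 0.500 = 5.500
  c=12: 12 × 0.470 = 5.640
  c=13: 13 × 0.440 = 5.720
  c=14: 14 × 0.410 = 5.740
  c=15: 15 × 0.380 = 5.700
Maximum at c = 14 (5.740 surviving offspring).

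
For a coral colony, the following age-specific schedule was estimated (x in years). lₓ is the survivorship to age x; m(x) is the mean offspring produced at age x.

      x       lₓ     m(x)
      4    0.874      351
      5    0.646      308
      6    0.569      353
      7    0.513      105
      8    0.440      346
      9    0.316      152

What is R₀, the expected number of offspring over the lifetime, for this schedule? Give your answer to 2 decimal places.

960.74

R₀ = Σ lₓ m(x):
  age 4: 0.874 × 351 = 306.7740
  age 5: 0.646 × 308 = 198.9680
  age 6: 0.569 × 353 = 200.8570
  age 7: 0.513 × 105 = 53.8650
  age 8: 0.440 × 346 = 152.2400
  age 9: 0.316 × 152 = 48.0320
R₀ = 306.7740 + 198.9680 + 200.8570 + 53.8650 + 152.2400 + 48.0320 = 960.7360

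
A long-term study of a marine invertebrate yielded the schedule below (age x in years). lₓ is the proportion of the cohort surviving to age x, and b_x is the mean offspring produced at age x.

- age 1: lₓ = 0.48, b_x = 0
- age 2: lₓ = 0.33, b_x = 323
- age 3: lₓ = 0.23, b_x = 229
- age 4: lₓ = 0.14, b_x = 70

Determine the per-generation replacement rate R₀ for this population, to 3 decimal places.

R₀ = Σ lₓ b_x:
  age 1: 0.48 × 0 = 0.0000
  age 2: 0.33 × 323 = 106.5900
  age 3: 0.23 × 229 = 52.6700
  age 4: 0.14 × 70 = 9.8000
R₀ = 0.0000 + 106.5900 + 52.6700 + 9.8000 = 169.0600

169.060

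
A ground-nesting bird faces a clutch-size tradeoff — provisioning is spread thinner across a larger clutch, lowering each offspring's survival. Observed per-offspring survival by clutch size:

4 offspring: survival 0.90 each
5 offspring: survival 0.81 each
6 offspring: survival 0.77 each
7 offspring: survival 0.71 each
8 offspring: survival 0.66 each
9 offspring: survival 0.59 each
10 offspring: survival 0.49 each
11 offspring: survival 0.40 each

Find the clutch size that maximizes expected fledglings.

9

Expected fledglings = c × s(c):
  c=4: 4 × 0.90 = 3.600
  c=5: 5 × 0.81 = 4.050
  c=6: 6 × 0.77 = 4.620
  c=7: 7 × 0.71 = 4.970
  c=8: 8 × 0.66 = 5.280
  c=9: 9 × 0.59 = 5.310
  c=10: 10 × 0.49 = 4.900
  c=11: 11 × 0.40 = 4.400
Maximum at c = 9 (5.310 fledglings).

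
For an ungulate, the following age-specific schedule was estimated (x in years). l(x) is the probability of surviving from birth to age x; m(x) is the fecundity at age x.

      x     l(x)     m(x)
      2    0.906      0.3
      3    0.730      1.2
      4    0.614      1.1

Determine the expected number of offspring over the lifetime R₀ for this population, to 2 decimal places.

R₀ = Σ l(x) m(x):
  age 2: 0.906 × 0.3 = 0.2718
  age 3: 0.730 × 1.2 = 0.8760
  age 4: 0.614 × 1.1 = 0.6754
R₀ = 0.2718 + 0.8760 + 0.6754 = 1.8232

1.82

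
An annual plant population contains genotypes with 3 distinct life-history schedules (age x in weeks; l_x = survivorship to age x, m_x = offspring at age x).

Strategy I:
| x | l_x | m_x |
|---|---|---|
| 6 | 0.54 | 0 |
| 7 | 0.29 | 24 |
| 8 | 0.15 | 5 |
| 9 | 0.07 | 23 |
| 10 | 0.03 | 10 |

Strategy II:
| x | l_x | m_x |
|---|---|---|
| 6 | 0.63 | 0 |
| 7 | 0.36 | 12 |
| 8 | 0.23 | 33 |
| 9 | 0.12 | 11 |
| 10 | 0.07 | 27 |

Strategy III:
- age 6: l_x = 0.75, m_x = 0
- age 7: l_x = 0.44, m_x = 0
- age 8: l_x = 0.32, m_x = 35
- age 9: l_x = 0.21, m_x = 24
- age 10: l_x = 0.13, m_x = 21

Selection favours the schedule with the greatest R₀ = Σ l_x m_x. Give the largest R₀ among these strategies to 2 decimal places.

Strategy I: R₀ = 0.54×0 + 0.29×24 + 0.15×5 + 0.07×23 + 0.03×10 = 9.6200
Strategy II: R₀ = 0.63×0 + 0.36×12 + 0.23×33 + 0.12×11 + 0.07×27 = 15.1200
Strategy III: R₀ = 0.75×0 + 0.44×0 + 0.32×35 + 0.21×24 + 0.13×21 = 18.9700
Highest R₀: strategy III with 18.9700.

18.97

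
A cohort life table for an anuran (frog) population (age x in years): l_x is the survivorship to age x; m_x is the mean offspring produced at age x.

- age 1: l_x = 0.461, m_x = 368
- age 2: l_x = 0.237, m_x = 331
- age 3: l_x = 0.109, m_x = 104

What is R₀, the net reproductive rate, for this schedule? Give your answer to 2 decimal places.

259.43

R₀ = Σ l_x m_x:
  age 1: 0.461 × 368 = 169.6480
  age 2: 0.237 × 331 = 78.4470
  age 3: 0.109 × 104 = 11.3360
R₀ = 169.6480 + 78.4470 + 11.3360 = 259.4310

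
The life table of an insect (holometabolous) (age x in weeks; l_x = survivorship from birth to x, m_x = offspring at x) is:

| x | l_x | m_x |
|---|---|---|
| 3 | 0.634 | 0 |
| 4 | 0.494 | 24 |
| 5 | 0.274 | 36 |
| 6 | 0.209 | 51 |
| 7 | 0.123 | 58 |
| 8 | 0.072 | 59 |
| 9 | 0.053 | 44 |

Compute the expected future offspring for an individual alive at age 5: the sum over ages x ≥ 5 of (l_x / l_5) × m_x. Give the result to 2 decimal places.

l_5 = 0.274. Conditional survival from age 5 to x is l_x / l_5.
  x=5: (0.274/0.274) × 36 = 36.0000
  x=6: (0.209/0.274) × 51 = 38.9015
  x=7: (0.123/0.274) × 58 = 26.0365
  x=8: (0.072/0.274) × 59 = 15.5036
  x=9: (0.053/0.274) × 44 = 8.5109
Sum = 36.0000 + 38.9015 + 26.0365 + 15.5036 + 8.5109 = 124.9526

124.95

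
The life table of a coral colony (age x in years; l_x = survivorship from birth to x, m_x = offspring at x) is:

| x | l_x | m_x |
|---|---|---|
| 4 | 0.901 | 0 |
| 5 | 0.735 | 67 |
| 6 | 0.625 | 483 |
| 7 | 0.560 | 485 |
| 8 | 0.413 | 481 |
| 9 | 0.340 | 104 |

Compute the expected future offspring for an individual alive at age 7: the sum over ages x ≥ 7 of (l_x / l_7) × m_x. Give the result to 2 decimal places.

902.88

l_7 = 0.560. Conditional survival from age 7 to x is l_x / l_7.
  x=7: (0.560/0.560) × 485 = 485.0000
  x=8: (0.413/0.560) × 481 = 354.7375
  x=9: (0.340/0.560) × 104 = 63.1429
Sum = 485.0000 + 354.7375 + 63.1429 = 902.8804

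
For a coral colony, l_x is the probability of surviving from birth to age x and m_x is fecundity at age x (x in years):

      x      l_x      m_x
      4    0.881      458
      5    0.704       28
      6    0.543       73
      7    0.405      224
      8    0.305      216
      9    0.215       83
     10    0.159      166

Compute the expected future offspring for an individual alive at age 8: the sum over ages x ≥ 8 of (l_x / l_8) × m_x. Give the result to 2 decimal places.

361.05

l_8 = 0.305. Conditional survival from age 8 to x is l_x / l_8.
  x=8: (0.305/0.305) × 216 = 216.0000
  x=9: (0.215/0.305) × 83 = 58.5082
  x=10: (0.159/0.305) × 166 = 86.5377
Sum = 216.0000 + 58.5082 + 86.5377 = 361.0459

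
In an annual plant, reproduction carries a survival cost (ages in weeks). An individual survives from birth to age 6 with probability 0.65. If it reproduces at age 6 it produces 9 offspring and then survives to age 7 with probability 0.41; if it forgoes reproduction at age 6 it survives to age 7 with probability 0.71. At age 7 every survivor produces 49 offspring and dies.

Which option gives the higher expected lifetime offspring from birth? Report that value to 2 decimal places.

22.61

breed at age 6: R₀ = 0.65 × (9 + 0.41 × 49) = 0.65 × 29.0900 = 18.9085
delay to age 7: R₀ = 0.65 × (0.71 × 49) = 0.65 × 34.7900 = 22.6135
Higher: delay to age 7 (22.6135).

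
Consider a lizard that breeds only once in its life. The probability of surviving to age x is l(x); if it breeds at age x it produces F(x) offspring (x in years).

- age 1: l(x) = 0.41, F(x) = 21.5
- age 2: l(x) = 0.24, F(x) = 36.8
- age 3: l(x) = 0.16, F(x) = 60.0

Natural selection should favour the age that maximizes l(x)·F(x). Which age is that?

Expected offspring if breeding at age x = l(x) × F(x):
  age 1: 0.41 × 21.5 = 8.815
  age 2: 0.24 × 36.8 = 8.832
  age 3: 0.16 × 60.0 = 9.600
Maximum at age 3 (9.600).

3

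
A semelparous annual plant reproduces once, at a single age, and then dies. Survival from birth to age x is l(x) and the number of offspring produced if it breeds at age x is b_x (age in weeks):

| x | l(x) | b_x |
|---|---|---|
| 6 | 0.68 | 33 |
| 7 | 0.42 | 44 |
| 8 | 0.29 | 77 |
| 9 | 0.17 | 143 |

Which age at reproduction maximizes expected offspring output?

9

Expected offspring if breeding at age x = l(x) × b_x:
  age 6: 0.68 × 33 = 22.440
  age 7: 0.42 × 44 = 18.480
  age 8: 0.29 × 77 = 22.330
  age 9: 0.17 × 143 = 24.310
Maximum at age 9 (24.310).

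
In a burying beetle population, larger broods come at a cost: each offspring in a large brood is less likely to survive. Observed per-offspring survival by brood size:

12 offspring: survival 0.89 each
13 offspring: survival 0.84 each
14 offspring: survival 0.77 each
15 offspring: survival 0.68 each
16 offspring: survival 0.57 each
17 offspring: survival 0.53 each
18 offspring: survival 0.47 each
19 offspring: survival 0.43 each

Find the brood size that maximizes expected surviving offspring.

Expected surviving offspring = c × s(c):
  c=12: 12 × 0.89 = 10.680
  c=13: 13 × 0.84 = 10.920
  c=14: 14 × 0.77 = 10.780
  c=15: 15 × 0.68 = 10.200
  c=16: 16 × 0.57 = 9.120
  c=17: 17 × 0.53 = 9.010
  c=18: 18 × 0.47 = 8.460
  c=19: 19 × 0.43 = 8.170
Maximum at c = 13 (10.920 surviving offspring).

13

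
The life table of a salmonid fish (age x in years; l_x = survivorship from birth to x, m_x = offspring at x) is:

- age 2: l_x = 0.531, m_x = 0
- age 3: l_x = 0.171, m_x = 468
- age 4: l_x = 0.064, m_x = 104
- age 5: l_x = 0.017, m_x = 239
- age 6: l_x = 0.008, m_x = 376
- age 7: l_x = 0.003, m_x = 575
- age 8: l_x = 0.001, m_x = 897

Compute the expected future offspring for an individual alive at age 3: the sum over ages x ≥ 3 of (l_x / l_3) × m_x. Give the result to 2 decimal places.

l_3 = 0.171. Conditional survival from age 3 to x is l_x / l_3.
  x=3: (0.171/0.171) × 468 = 468.0000
  x=4: (0.064/0.171) × 104 = 38.9240
  x=5: (0.017/0.171) × 239 = 23.7602
  x=6: (0.008/0.171) × 376 = 17.5906
  x=7: (0.003/0.171) × 575 = 10.0877
  x=8: (0.001/0.171) × 897 = 5.2456
Sum = 468.0000 + 38.9240 + 23.7602 + 17.5906 + 10.0877 + 5.2456 = 563.6082

563.61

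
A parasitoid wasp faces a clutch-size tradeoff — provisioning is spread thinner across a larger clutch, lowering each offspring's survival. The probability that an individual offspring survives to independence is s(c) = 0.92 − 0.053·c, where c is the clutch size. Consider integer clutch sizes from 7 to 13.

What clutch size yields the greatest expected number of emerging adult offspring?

9

Expected emerging adult offspring = c × s(c):
  c=7: 7 × 0.549 = 3.843
  c=8: 8 × 0.496 = 3.968
  c=9: 9 × 0.443 = 3.987
  c=10: 10 × 0.390 = 3.900
  c=11: 11 × 0.337 = 3.707
  c=12: 12 × 0.284 = 3.408
  c=13: 13 × 0.231 = 3.003
Maximum at c = 9 (3.987 emerging adult offspring).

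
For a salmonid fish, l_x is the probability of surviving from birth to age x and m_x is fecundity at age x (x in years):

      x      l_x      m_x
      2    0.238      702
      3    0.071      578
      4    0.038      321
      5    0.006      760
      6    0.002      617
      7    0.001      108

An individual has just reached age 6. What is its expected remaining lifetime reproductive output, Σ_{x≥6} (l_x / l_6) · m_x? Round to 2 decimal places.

l_6 = 0.002. Conditional survival from age 6 to x is l_x / l_6.
  x=6: (0.002/0.002) × 617 = 617.0000
  x=7: (0.001/0.002) × 108 = 54.0000
Sum = 617.0000 + 54.0000 = 671.0000

671.00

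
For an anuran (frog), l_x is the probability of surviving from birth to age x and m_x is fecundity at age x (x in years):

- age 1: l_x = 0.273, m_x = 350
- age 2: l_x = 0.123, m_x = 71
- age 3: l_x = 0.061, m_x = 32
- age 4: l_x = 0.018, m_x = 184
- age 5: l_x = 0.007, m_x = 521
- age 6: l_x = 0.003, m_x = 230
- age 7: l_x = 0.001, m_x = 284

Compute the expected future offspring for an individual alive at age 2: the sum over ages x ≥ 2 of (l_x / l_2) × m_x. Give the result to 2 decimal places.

151.37

l_2 = 0.123. Conditional survival from age 2 to x is l_x / l_2.
  x=2: (0.123/0.123) × 71 = 71.0000
  x=3: (0.061/0.123) × 32 = 15.8699
  x=4: (0.018/0.123) × 184 = 26.9268
  x=5: (0.007/0.123) × 521 = 29.6504
  x=6: (0.003/0.123) × 230 = 5.6098
  x=7: (0.001/0.123) × 284 = 2.3089
Sum = 71.0000 + 15.8699 + 26.9268 + 29.6504 + 5.6098 + 2.3089 = 151.3659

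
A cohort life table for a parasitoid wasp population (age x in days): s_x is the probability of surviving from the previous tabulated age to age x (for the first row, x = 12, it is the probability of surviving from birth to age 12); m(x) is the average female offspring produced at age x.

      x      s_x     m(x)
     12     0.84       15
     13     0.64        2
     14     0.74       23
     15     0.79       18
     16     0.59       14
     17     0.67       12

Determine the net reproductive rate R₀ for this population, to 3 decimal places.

32.569

Survivorship from birth: l_x = s_12·s_13·…·s_x.
  l_12 = 0.84000
  l_13 = 0.53760
  l_14 = 0.39782
  l_15 = 0.31428
  l_16 = 0.18543
  l_17 = 0.12424
R₀ = Σ l_x m(x):
  age 12: 0.84000 × 15 = 12.6000
  age 13: 0.53760 × 2 = 1.0752
  age 14: 0.39782 × 23 = 9.1499
  age 15: 0.31428 × 18 = 5.6570
  age 16: 0.18543 × 14 = 2.5960
  age 17: 0.12424 × 12 = 1.4909
R₀ = 12.6000 + 1.0752 + 9.1499 + 5.6570 + 2.5960 + 1.4909 = 32.5690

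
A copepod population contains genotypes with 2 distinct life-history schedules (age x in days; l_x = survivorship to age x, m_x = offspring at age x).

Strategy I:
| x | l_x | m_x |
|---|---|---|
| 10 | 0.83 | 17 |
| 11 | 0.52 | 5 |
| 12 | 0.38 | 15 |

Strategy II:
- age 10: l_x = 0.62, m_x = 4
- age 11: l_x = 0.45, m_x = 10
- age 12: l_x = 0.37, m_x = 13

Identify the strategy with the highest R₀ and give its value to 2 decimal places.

22.41

Strategy I: R₀ = 0.83×17 + 0.52×5 + 0.38×15 = 22.4100
Strategy II: R₀ = 0.62×4 + 0.45×10 + 0.37×13 = 11.7900
Highest R₀: strategy I with 22.4100.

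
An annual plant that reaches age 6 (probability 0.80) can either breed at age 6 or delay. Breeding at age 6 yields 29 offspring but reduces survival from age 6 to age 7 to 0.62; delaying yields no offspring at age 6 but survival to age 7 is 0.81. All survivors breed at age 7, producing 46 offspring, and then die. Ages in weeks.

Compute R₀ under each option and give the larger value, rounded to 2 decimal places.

46.02

breed at age 6: R₀ = 0.80 × (29 + 0.62 × 46) = 0.80 × 57.5200 = 46.0160
delay to age 7: R₀ = 0.80 × (0.81 × 46) = 0.80 × 37.2600 = 29.8080
Higher: breed at age 6 (46.0160).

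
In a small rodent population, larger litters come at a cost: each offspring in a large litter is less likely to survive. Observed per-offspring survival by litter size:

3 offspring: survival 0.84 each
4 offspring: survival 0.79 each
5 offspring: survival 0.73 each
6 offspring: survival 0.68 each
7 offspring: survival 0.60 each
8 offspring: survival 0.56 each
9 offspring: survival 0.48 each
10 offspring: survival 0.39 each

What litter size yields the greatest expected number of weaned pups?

Expected weaned pups = c × s(c):
  c=3: 3 × 0.84 = 2.520
  c=4: 4 × 0.79 = 3.160
  c=5: 5 × 0.73 = 3.650
  c=6: 6 × 0.68 = 4.080
  c=7: 7 × 0.60 = 4.200
  c=8: 8 × 0.56 = 4.480
  c=9: 9 × 0.48 = 4.320
  c=10: 10 × 0.39 = 3.900
Maximum at c = 8 (4.480 weaned pups).

8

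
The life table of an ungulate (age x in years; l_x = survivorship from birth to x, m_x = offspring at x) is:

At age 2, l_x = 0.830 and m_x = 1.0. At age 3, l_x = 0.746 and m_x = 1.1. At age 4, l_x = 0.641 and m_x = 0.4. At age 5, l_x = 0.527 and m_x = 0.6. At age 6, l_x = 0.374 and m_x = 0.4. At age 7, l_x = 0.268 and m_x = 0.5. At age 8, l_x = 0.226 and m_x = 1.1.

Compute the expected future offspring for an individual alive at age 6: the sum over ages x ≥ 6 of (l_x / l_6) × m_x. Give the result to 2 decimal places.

l_6 = 0.374. Conditional survival from age 6 to x is l_x / l_6.
  x=6: (0.374/0.374) × 0.4 = 0.4000
  x=7: (0.268/0.374) × 0.5 = 0.3583
  x=8: (0.226/0.374) × 1.1 = 0.6647
Sum = 0.4000 + 0.3583 + 0.6647 = 1.4230

1.42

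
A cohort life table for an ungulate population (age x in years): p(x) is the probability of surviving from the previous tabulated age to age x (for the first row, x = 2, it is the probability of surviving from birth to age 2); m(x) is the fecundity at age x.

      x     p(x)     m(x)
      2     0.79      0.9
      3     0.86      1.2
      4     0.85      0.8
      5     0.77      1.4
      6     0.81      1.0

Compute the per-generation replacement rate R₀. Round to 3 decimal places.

Survivorship from birth: l_x = p_2·p_3·…·p_x.
  l_2 = 0.79000
  l_3 = 0.67940
  l_4 = 0.57749
  l_5 = 0.44467
  l_6 = 0.36018
R₀ = Σ l_x m(x):
  age 2: 0.79000 × 0.9 = 0.7110
  age 3: 0.67940 × 1.2 = 0.8153
  age 4: 0.57749 × 0.8 = 0.4620
  age 5: 0.44467 × 1.4 = 0.6225
  age 6: 0.36018 × 1.0 = 0.3602
R₀ = 0.7110 + 0.8153 + 0.4620 + 0.6225 + 0.3602 = 2.9710

2.971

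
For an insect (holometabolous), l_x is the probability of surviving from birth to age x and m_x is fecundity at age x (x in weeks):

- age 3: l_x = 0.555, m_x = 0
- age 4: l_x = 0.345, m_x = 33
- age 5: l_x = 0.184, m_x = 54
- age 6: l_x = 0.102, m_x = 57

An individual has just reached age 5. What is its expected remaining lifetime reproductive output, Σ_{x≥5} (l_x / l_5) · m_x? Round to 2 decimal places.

85.60

l_5 = 0.184. Conditional survival from age 5 to x is l_x / l_5.
  x=5: (0.184/0.184) × 54 = 54.0000
  x=6: (0.102/0.184) × 57 = 31.5978
Sum = 54.0000 + 31.5978 = 85.5978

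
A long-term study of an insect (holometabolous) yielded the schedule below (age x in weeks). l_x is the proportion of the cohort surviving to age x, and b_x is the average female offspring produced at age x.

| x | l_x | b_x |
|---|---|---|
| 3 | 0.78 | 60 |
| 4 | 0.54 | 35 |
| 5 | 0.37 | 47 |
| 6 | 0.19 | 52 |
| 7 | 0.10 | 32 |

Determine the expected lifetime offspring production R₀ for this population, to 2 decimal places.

96.17

R₀ = Σ l_x b_x:
  age 3: 0.78 × 60 = 46.8000
  age 4: 0.54 × 35 = 18.9000
  age 5: 0.37 × 47 = 17.3900
  age 6: 0.19 × 52 = 9.8800
  age 7: 0.10 × 32 = 3.2000
R₀ = 46.8000 + 18.9000 + 17.3900 + 9.8800 + 3.2000 = 96.1700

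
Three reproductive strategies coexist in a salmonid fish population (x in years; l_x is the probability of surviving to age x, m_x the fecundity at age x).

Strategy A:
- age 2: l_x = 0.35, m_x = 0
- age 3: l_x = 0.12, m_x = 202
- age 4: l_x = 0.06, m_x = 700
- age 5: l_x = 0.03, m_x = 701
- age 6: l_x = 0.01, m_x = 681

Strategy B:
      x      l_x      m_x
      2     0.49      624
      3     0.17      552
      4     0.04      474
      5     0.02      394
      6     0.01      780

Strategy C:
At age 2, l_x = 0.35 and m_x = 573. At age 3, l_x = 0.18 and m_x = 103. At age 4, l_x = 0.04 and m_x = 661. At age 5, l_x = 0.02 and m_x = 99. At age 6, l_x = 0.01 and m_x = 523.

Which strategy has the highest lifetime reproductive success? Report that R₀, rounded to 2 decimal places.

434.24

Strategy A: R₀ = 0.35×0 + 0.12×202 + 0.06×700 + 0.03×701 + 0.01×681 = 94.0800
Strategy B: R₀ = 0.49×624 + 0.17×552 + 0.04×474 + 0.02×394 + 0.01×780 = 434.2400
Strategy C: R₀ = 0.35×573 + 0.18×103 + 0.04×661 + 0.02×99 + 0.01×523 = 252.7400
Highest R₀: strategy B with 434.2400.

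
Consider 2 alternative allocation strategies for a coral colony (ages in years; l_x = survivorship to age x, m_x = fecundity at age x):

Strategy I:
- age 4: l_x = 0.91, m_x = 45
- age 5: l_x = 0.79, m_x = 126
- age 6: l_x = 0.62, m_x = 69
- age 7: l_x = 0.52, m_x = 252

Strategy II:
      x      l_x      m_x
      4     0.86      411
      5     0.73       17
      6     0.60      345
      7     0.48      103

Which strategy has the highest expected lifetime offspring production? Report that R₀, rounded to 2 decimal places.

622.31

Strategy I: R₀ = 0.91×45 + 0.79×126 + 0.62×69 + 0.52×252 = 314.3100
Strategy II: R₀ = 0.86×411 + 0.73×17 + 0.60×345 + 0.48×103 = 622.3100
Highest R₀: strategy II with 622.3100.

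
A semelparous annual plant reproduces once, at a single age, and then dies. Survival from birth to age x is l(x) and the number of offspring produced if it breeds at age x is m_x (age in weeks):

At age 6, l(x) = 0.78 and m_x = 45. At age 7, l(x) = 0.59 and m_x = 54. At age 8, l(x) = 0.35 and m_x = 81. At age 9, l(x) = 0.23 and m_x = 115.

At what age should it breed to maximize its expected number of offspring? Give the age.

6

Expected offspring if breeding at age x = l(x) × m_x:
  age 6: 0.78 × 45 = 35.100
  age 7: 0.59 × 54 = 31.860
  age 8: 0.35 × 81 = 28.350
  age 9: 0.23 × 115 = 26.450
Maximum at age 6 (35.100).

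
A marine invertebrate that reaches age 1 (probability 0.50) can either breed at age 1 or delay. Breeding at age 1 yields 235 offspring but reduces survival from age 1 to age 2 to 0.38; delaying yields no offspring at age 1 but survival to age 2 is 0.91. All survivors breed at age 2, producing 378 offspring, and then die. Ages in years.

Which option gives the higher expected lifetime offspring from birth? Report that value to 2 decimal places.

189.32

breed at age 1: R₀ = 0.50 × (235 + 0.38 × 378) = 0.50 × 378.6400 = 189.3200
delay to age 2: R₀ = 0.50 × (0.91 × 378) = 0.50 × 343.9800 = 171.9900
Higher: breed at age 1 (189.3200).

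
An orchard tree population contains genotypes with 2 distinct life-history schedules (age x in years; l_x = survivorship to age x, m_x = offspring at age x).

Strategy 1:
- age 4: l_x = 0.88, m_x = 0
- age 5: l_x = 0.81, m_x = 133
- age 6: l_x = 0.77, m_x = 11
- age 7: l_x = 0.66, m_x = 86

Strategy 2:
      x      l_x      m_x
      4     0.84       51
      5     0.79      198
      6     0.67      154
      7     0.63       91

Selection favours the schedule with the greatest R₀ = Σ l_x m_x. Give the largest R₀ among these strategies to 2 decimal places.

359.77

Strategy 1: R₀ = 0.88×0 + 0.81×133 + 0.77×11 + 0.66×86 = 172.9600
Strategy 2: R₀ = 0.84×51 + 0.79×198 + 0.67×154 + 0.63×91 = 359.7700
Highest R₀: strategy 2 with 359.7700.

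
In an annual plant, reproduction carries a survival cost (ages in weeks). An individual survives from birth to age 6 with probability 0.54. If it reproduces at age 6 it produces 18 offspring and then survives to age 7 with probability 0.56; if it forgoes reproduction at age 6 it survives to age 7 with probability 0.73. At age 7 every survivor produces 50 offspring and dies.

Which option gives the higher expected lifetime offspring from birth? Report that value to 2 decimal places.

24.84

breed at age 6: R₀ = 0.54 × (18 + 0.56 × 50) = 0.54 × 46.0000 = 24.8400
delay to age 7: R₀ = 0.54 × (0.73 × 50) = 0.54 × 36.5000 = 19.7100
Higher: breed at age 6 (24.8400).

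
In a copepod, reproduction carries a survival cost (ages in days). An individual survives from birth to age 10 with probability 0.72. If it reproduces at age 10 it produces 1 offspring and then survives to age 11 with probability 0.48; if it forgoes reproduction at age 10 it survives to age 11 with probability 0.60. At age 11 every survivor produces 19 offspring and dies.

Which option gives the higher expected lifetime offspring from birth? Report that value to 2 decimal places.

8.21

breed at age 10: R₀ = 0.72 × (1 + 0.48 × 19) = 0.72 × 10.1200 = 7.2864
delay to age 11: R₀ = 0.72 × (0.60 × 19) = 0.72 × 11.4000 = 8.2080
Higher: delay to age 11 (8.2080).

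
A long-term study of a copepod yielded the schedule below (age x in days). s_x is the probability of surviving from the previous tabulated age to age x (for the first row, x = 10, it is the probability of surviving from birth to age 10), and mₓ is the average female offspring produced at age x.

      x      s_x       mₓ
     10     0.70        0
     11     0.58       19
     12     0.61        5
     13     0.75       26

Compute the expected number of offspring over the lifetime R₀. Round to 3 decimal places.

Survivorship from birth: l_x = s_10·s_11·…·s_x.
  l_10 = 0.70000
  l_11 = 0.40600
  l_12 = 0.24766
  l_13 = 0.18574
R₀ = Σ l_x mₓ:
  age 10: 0.70000 × 0 = 0.0000
  age 11: 0.40600 × 19 = 7.7140
  age 12: 0.24766 × 5 = 1.2383
  age 13: 0.18574 × 26 = 4.8292
R₀ = 0.0000 + 7.7140 + 1.2383 + 4.8292 = 13.7815

13.782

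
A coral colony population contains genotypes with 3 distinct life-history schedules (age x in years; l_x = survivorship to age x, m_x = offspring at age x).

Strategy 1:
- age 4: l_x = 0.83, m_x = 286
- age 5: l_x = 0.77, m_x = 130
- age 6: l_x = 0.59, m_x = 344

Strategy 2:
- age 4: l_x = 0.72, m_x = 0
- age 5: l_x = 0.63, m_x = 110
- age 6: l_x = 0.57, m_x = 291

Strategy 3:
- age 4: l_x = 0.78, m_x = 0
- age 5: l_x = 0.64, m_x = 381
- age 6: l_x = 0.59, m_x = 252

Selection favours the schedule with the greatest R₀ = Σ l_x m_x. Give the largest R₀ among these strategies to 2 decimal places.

540.44

Strategy 1: R₀ = 0.83×286 + 0.77×130 + 0.59×344 = 540.4400
Strategy 2: R₀ = 0.72×0 + 0.63×110 + 0.57×291 = 235.1700
Strategy 3: R₀ = 0.78×0 + 0.64×381 + 0.59×252 = 392.5200
Highest R₀: strategy 1 with 540.4400.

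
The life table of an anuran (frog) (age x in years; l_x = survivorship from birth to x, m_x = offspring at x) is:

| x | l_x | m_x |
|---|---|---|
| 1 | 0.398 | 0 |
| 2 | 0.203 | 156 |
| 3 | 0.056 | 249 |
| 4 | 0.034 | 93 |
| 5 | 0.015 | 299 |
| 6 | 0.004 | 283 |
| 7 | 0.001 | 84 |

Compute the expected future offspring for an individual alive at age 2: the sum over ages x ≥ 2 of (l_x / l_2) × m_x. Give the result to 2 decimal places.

268.35

l_2 = 0.203. Conditional survival from age 2 to x is l_x / l_2.
  x=2: (0.203/0.203) × 156 = 156.0000
  x=3: (0.056/0.203) × 249 = 68.6897
  x=4: (0.034/0.203) × 93 = 15.5764
  x=5: (0.015/0.203) × 299 = 22.0936
  x=6: (0.004/0.203) × 283 = 5.5764
  x=7: (0.001/0.203) × 84 = 0.4138
Sum = 156.0000 + 68.6897 + 15.5764 + 22.0936 + 5.5764 + 0.4138 = 268.3498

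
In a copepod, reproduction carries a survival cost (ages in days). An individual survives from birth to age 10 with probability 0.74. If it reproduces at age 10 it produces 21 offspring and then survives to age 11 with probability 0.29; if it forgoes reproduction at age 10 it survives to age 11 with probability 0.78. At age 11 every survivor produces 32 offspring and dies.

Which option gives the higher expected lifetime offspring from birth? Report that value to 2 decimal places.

breed at age 10: R₀ = 0.74 × (21 + 0.29 × 32) = 0.74 × 30.2800 = 22.4072
delay to age 11: R₀ = 0.74 × (0.78 × 32) = 0.74 × 24.9600 = 18.4704
Higher: breed at age 10 (22.4072).

22.41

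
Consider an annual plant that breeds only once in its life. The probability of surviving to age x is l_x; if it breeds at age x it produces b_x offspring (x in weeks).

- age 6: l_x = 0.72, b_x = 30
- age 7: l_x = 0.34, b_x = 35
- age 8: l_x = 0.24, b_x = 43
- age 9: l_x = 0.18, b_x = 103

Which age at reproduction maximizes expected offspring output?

6

Expected offspring if breeding at age x = l_x × b_x:
  age 6: 0.72 × 30 = 21.600
  age 7: 0.34 × 35 = 11.900
  age 8: 0.24 × 43 = 10.320
  age 9: 0.18 × 103 = 18.540
Maximum at age 6 (21.600).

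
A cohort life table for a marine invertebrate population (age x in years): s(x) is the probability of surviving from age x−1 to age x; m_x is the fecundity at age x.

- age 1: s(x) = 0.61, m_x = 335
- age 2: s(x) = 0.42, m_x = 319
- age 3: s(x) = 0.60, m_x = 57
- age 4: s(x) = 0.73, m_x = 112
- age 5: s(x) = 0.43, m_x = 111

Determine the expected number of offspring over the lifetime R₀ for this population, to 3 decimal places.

312.764

Survivorship from birth: l_x = s_1·s_2·…·s_x.
  l_1 = 0.61000
  l_2 = 0.25620
  l_3 = 0.15372
  l_4 = 0.11222
  l_5 = 0.04825
R₀ = Σ l_x m_x:
  age 1: 0.61000 × 335 = 204.3500
  age 2: 0.25620 × 319 = 81.7278
  age 3: 0.15372 × 57 = 8.7620
  age 4: 0.11222 × 112 = 12.5686
  age 5: 0.04825 × 111 = 5.3558
R₀ = 204.3500 + 81.7278 + 8.7620 + 12.5686 + 5.3558 = 312.7642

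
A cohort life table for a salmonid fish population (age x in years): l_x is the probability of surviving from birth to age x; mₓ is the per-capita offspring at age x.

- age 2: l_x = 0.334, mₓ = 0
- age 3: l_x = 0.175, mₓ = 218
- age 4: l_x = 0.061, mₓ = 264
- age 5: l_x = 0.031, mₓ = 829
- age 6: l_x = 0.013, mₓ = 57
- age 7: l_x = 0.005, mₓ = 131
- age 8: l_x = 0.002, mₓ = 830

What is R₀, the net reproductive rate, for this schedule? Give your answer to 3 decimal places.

R₀ = Σ l_x mₓ:
  age 2: 0.334 × 0 = 0.0000
  age 3: 0.175 × 218 = 38.1500
  age 4: 0.061 × 264 = 16.1040
  age 5: 0.031 × 829 = 25.6990
  age 6: 0.013 × 57 = 0.7410
  age 7: 0.005 × 131 = 0.6550
  age 8: 0.002 × 830 = 1.6600
R₀ = 0.0000 + 38.1500 + 16.1040 + 25.6990 + 0.7410 + 0.6550 + 1.6600 = 83.0090

83.009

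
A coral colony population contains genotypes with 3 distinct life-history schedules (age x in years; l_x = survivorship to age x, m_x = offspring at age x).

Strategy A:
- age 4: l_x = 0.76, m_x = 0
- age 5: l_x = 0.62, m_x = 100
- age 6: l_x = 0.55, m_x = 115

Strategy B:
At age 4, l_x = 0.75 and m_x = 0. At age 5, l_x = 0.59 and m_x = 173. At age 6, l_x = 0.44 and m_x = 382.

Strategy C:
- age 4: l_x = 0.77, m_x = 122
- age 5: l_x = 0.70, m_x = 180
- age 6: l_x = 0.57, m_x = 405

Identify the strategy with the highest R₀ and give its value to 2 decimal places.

450.79

Strategy A: R₀ = 0.76×0 + 0.62×100 + 0.55×115 = 125.2500
Strategy B: R₀ = 0.75×0 + 0.59×173 + 0.44×382 = 270.1500
Strategy C: R₀ = 0.77×122 + 0.70×180 + 0.57×405 = 450.7900
Highest R₀: strategy C with 450.7900.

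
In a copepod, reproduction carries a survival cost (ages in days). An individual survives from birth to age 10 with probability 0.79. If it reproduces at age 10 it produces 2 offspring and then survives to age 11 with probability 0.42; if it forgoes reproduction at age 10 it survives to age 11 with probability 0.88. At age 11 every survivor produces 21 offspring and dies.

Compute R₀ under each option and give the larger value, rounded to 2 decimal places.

breed at age 10: R₀ = 0.79 × (2 + 0.42 × 21) = 0.79 × 10.8200 = 8.5478
delay to age 11: R₀ = 0.79 × (0.88 × 21) = 0.79 × 18.4800 = 14.5992
Higher: delay to age 11 (14.5992).

14.60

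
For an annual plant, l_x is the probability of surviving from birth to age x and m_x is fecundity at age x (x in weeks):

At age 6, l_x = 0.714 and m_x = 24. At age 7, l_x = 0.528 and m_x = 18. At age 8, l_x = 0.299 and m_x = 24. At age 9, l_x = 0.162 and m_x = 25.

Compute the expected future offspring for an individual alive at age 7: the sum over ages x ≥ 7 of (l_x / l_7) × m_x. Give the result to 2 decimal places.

39.26

l_7 = 0.528. Conditional survival from age 7 to x is l_x / l_7.
  x=7: (0.528/0.528) × 18 = 18.0000
  x=8: (0.299/0.528) × 24 = 13.5909
  x=9: (0.162/0.528) × 25 = 7.6705
Sum = 18.0000 + 13.5909 + 7.6705 = 39.2614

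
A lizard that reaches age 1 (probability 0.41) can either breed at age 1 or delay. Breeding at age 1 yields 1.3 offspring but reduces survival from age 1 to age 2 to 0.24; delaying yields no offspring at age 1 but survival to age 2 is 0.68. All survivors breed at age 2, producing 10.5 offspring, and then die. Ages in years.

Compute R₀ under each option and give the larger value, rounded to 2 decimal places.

2.93

breed at age 1: R₀ = 0.41 × (1.3 + 0.24 × 10.5) = 0.41 × 3.8200 = 1.5662
delay to age 2: R₀ = 0.41 × (0.68 × 10.5) = 0.41 × 7.1400 = 2.9274
Higher: delay to age 2 (2.9274).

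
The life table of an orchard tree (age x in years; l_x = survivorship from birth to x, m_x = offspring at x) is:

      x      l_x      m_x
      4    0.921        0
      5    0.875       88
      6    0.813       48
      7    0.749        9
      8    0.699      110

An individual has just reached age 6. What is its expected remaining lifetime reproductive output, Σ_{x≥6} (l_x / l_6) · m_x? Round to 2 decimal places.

150.87

l_6 = 0.813. Conditional survival from age 6 to x is l_x / l_6.
  x=6: (0.813/0.813) × 48 = 48.0000
  x=7: (0.749/0.813) × 9 = 8.2915
  x=8: (0.699/0.813) × 110 = 94.5756
Sum = 48.0000 + 8.2915 + 94.5756 = 150.8672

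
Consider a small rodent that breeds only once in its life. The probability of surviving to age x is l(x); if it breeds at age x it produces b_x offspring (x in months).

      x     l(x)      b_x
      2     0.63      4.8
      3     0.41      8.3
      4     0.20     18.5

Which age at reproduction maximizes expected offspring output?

4

Expected offspring if breeding at age x = l(x) × b_x:
  age 2: 0.63 × 4.8 = 3.024
  age 3: 0.41 × 8.3 = 3.403
  age 4: 0.20 × 18.5 = 3.700
Maximum at age 4 (3.700).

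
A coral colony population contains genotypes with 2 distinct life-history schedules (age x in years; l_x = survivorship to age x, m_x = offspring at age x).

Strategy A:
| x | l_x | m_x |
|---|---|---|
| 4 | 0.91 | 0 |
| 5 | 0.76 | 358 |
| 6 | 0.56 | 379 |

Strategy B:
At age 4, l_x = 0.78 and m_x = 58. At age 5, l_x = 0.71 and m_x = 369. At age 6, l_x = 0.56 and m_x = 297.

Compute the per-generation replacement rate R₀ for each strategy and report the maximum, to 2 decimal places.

484.32

Strategy A: R₀ = 0.91×0 + 0.76×358 + 0.56×379 = 484.3200
Strategy B: R₀ = 0.78×58 + 0.71×369 + 0.56×297 = 473.5500
Highest R₀: strategy A with 484.3200.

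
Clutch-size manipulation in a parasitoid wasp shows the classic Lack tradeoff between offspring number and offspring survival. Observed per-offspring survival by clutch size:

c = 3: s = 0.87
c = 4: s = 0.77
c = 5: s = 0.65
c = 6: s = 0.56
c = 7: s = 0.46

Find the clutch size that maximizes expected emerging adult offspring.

Expected emerging adult offspring = c × s(c):
  c=3: 3 × 0.87 = 2.610
  c=4: 4 × 0.77 = 3.080
  c=5: 5 × 0.65 = 3.250
  c=6: 6 × 0.56 = 3.360
  c=7: 7 × 0.46 = 3.220
Maximum at c = 6 (3.360 emerging adult offspring).

6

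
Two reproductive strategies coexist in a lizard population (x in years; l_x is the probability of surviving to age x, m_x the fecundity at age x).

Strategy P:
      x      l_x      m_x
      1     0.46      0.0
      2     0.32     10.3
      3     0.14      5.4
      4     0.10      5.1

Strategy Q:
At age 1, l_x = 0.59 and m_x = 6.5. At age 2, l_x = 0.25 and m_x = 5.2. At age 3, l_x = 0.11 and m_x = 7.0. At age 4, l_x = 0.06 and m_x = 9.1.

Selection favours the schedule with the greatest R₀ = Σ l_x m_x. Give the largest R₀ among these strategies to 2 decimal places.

6.45

Strategy P: R₀ = 0.46×0.0 + 0.32×10.3 + 0.14×5.4 + 0.10×5.1 = 4.5620
Strategy Q: R₀ = 0.59×6.5 + 0.25×5.2 + 0.11×7.0 + 0.06×9.1 = 6.4510
Highest R₀: strategy Q with 6.4510.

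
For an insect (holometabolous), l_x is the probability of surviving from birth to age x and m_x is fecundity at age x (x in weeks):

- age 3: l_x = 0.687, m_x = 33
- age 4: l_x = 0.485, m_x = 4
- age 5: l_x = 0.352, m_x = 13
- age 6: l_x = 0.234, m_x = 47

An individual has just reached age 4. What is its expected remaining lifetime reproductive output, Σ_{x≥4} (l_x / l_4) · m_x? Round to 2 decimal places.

36.11

l_4 = 0.485. Conditional survival from age 4 to x is l_x / l_4.
  x=4: (0.485/0.485) × 4 = 4.0000
  x=5: (0.352/0.485) × 13 = 9.4351
  x=6: (0.234/0.485) × 47 = 22.6763
Sum = 4.0000 + 9.4351 + 22.6763 = 36.1113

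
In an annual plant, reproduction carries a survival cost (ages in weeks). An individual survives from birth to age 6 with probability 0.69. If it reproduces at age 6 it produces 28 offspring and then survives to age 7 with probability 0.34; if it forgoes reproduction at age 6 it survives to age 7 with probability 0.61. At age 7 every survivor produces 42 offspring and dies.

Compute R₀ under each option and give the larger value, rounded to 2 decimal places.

29.17

breed at age 6: R₀ = 0.69 × (28 + 0.34 × 42) = 0.69 × 42.2800 = 29.1732
delay to age 7: R₀ = 0.69 × (0.61 × 42) = 0.69 × 25.6200 = 17.6778
Higher: breed at age 6 (29.1732).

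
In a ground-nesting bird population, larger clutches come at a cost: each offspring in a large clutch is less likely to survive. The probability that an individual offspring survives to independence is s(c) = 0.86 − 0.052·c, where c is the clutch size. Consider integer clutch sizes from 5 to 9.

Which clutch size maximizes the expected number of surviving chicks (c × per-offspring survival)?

Expected surviving chicks = c × s(c):
  c=5: 5 × 0.600 = 3.000
  c=6: 6 × 0.548 = 3.288
  c=7: 7 × 0.496 = 3.472
  c=8: 8 × 0.444 = 3.552
  c=9: 9 × 0.392 = 3.528
Maximum at c = 8 (3.552 surviving chicks).

8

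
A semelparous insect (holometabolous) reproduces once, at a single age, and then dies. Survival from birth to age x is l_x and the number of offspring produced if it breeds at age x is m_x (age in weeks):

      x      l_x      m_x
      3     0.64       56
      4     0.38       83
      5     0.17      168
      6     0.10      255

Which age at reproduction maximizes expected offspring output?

3

Expected offspring if breeding at age x = l_x × m_x:
  age 3: 0.64 × 56 = 35.840
  age 4: 0.38 × 83 = 31.540
  age 5: 0.17 × 168 = 28.560
  age 6: 0.10 × 255 = 25.500
Maximum at age 3 (35.840).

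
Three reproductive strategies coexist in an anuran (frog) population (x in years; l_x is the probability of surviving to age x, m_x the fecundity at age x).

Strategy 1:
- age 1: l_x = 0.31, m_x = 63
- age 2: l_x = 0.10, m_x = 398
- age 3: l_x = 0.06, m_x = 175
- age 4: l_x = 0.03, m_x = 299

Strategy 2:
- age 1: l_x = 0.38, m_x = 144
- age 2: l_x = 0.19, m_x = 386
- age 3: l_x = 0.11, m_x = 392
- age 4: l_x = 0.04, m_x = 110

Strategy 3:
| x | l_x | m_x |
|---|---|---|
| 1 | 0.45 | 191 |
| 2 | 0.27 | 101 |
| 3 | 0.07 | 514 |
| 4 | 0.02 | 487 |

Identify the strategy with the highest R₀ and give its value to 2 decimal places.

Strategy 1: R₀ = 0.31×63 + 0.10×398 + 0.06×175 + 0.03×299 = 78.8000
Strategy 2: R₀ = 0.38×144 + 0.19×386 + 0.11×392 + 0.04×110 = 175.5800
Strategy 3: R₀ = 0.45×191 + 0.27×101 + 0.07×514 + 0.02×487 = 158.9400
Highest R₀: strategy 2 with 175.5800.

175.58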